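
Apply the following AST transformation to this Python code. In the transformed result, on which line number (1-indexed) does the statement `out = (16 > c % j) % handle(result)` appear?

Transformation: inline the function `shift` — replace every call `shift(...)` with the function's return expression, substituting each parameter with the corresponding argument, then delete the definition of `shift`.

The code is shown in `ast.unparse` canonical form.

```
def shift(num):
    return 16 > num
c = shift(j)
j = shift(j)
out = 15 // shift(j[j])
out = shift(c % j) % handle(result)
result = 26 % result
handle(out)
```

Transformed code:
c = 16 > j
j = 16 > j
out = 15 // (16 > j[j])
out = (16 > c % j) % handle(result)
result = 26 % result
handle(out)

4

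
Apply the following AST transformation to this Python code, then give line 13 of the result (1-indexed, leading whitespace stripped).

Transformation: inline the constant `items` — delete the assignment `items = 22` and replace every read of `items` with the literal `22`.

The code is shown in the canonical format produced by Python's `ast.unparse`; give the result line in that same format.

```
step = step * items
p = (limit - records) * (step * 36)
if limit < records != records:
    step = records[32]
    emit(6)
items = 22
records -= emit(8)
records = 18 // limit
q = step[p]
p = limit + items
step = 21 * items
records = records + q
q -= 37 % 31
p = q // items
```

Transformed code:
step = step * 22
p = (limit - records) * (step * 36)
if limit < records != records:
    step = records[32]
    emit(6)
records -= emit(8)
records = 18 // limit
q = step[p]
p = limit + 22
step = 21 * 22
records = records + q
q -= 37 % 31
p = q // 22

p = q // 22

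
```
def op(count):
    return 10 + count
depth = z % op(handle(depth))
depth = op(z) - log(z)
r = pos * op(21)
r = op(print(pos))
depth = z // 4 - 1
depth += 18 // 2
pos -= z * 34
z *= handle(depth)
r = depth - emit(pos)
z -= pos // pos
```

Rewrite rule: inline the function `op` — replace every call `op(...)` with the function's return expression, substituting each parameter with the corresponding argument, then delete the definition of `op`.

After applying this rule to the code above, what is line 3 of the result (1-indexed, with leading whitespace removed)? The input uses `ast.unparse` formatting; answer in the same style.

Transformed code:
depth = z % (10 + handle(depth))
depth = 10 + z - log(z)
r = pos * (10 + 21)
r = 10 + print(pos)
depth = z // 4 - 1
depth += 18 // 2
pos -= z * 34
z *= handle(depth)
r = depth - emit(pos)
z -= pos // pos

r = pos * (10 + 21)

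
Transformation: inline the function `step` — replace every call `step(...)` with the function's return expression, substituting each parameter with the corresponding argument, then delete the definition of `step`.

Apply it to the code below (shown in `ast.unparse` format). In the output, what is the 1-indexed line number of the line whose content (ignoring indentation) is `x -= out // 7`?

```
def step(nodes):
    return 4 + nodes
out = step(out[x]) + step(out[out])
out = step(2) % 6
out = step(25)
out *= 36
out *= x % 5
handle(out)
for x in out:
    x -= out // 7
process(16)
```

Transformed code:
out = 4 + out[x] + (4 + out[out])
out = (4 + 2) % 6
out = 4 + 25
out *= 36
out *= x % 5
handle(out)
for x in out:
    x -= out // 7
process(16)

8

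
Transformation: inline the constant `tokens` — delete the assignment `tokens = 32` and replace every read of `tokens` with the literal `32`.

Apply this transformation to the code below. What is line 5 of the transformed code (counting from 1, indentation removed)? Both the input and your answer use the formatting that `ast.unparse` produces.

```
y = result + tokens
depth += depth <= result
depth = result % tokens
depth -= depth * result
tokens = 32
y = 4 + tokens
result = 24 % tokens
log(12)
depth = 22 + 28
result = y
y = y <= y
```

Transformed code:
y = result + 32
depth += depth <= result
depth = result % 32
depth -= depth * result
y = 4 + 32
result = 24 % 32
log(12)
depth = 22 + 28
result = y
y = y <= y

y = 4 + 32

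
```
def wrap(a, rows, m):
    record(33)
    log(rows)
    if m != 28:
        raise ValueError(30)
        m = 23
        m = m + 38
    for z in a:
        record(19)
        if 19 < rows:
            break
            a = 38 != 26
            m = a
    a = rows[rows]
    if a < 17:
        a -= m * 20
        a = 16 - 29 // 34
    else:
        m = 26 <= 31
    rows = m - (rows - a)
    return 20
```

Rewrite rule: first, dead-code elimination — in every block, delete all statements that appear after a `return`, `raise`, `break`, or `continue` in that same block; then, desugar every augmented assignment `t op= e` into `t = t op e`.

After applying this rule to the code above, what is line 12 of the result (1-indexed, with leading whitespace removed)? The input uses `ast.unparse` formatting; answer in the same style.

a = a - m * 20

Transformed code:
def wrap(a, rows, m):
    record(33)
    log(rows)
    if m != 28:
        raise ValueError(30)
    for z in a:
        record(19)
        if 19 < rows:
            break
    a = rows[rows]
    if a < 17:
        a = a - m * 20
        a = 16 - 29 // 34
    else:
        m = 26 <= 31
    rows = m - (rows - a)
    return 20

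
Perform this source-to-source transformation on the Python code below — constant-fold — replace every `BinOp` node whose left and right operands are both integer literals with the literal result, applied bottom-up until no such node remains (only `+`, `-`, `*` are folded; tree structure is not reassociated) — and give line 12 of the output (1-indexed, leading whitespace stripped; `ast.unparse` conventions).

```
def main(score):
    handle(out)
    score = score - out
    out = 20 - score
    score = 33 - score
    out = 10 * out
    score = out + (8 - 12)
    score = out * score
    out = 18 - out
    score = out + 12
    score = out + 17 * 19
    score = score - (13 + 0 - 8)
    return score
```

score = score - 5

Transformed code:
def main(score):
    handle(out)
    score = score - out
    out = 20 - score
    score = 33 - score
    out = 10 * out
    score = out + -4
    score = out * score
    out = 18 - out
    score = out + 12
    score = out + 323
    score = score - 5
    return score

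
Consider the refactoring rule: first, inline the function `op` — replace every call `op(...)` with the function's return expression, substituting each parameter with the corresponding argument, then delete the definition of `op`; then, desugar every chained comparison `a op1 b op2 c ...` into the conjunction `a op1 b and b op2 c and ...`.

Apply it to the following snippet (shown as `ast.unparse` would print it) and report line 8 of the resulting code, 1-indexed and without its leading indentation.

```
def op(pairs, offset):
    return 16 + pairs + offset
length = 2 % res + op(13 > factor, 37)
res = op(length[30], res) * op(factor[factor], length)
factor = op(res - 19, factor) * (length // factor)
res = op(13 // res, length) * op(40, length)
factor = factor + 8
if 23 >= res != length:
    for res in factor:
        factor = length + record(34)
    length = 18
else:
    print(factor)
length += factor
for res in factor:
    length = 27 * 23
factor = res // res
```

factor = length + record(34)

Transformed code:
length = 2 % res + (16 + (13 > factor) + 37)
res = (16 + length[30] + res) * (16 + factor[factor] + length)
factor = (16 + (res - 19) + factor) * (length // factor)
res = (16 + 13 // res + length) * (16 + 40 + length)
factor = factor + 8
if 23 >= res and res != length:
    for res in factor:
        factor = length + record(34)
    length = 18
else:
    print(factor)
length += factor
for res in factor:
    length = 27 * 23
factor = res // res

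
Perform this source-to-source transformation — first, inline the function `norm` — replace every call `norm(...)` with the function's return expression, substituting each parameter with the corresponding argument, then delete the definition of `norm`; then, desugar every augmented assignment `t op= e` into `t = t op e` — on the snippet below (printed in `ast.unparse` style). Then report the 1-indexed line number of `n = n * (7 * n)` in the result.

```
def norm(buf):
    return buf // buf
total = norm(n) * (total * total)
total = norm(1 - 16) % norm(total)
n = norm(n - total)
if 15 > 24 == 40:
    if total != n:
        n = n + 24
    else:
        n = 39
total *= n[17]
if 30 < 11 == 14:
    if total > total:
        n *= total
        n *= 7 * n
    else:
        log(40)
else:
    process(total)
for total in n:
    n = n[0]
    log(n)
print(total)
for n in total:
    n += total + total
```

13

Transformed code:
total = n // n * (total * total)
total = (1 - 16) // (1 - 16) % (total // total)
n = (n - total) // (n - total)
if 15 > 24 == 40:
    if total != n:
        n = n + 24
    else:
        n = 39
total = total * n[17]
if 30 < 11 == 14:
    if total > total:
        n = n * total
        n = n * (7 * n)
    else:
        log(40)
else:
    process(total)
for total in n:
    n = n[0]
    log(n)
print(total)
for n in total:
    n = n + (total + total)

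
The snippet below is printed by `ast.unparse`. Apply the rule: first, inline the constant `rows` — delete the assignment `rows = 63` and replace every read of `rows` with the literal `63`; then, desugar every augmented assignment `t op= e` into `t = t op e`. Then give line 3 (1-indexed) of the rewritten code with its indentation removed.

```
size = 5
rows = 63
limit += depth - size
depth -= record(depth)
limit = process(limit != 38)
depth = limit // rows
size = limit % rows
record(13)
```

depth = depth - record(depth)

Transformed code:
size = 5
limit = limit + (depth - size)
depth = depth - record(depth)
limit = process(limit != 38)
depth = limit // 63
size = limit % 63
record(13)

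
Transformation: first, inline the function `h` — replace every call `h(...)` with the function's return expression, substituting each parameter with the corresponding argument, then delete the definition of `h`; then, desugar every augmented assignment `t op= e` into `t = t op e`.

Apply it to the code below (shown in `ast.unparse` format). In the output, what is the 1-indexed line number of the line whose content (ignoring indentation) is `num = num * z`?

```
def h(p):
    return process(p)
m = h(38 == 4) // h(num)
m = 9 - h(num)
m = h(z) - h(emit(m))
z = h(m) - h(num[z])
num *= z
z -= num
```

5

Transformed code:
m = process(38 == 4) // process(num)
m = 9 - process(num)
m = process(z) - process(emit(m))
z = process(m) - process(num[z])
num = num * z
z = z - num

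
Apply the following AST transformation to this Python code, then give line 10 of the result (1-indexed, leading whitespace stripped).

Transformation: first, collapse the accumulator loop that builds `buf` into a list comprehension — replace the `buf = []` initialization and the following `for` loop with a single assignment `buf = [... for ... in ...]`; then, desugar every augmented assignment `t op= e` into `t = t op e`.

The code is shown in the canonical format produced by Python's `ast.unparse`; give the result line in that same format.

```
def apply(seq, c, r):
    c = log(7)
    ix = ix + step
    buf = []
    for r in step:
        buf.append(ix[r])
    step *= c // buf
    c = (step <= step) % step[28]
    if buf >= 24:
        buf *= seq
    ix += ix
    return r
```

return r

Transformed code:
def apply(seq, c, r):
    c = log(7)
    ix = ix + step
    buf = [ix[r] for r in step]
    step = step * (c // buf)
    c = (step <= step) % step[28]
    if buf >= 24:
        buf = buf * seq
    ix = ix + ix
    return r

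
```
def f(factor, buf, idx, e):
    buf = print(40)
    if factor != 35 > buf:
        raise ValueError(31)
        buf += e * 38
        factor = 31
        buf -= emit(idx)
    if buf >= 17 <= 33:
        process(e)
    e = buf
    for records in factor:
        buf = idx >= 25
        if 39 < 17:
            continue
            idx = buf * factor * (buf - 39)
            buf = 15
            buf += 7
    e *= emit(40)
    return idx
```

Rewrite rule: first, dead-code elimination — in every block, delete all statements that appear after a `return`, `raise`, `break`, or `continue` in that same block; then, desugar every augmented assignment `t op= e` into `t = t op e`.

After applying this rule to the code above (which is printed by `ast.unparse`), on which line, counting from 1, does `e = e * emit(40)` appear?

12

Transformed code:
def f(factor, buf, idx, e):
    buf = print(40)
    if factor != 35 > buf:
        raise ValueError(31)
    if buf >= 17 <= 33:
        process(e)
    e = buf
    for records in factor:
        buf = idx >= 25
        if 39 < 17:
            continue
    e = e * emit(40)
    return idx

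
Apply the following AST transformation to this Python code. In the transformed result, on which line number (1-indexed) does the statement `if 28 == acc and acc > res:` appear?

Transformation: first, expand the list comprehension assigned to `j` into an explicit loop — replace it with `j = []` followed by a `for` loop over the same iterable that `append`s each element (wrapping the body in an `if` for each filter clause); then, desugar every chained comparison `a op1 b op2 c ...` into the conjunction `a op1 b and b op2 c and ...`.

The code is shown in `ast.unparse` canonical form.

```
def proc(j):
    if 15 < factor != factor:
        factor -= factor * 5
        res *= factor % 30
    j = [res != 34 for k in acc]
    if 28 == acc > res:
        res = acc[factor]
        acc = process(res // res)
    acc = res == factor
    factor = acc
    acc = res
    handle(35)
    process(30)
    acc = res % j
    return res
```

8

Transformed code:
def proc(j):
    if 15 < factor and factor != factor:
        factor -= factor * 5
        res *= factor % 30
    j = []
    for k in acc:
        j.append(res != 34)
    if 28 == acc and acc > res:
        res = acc[factor]
        acc = process(res // res)
    acc = res == factor
    factor = acc
    acc = res
    handle(35)
    process(30)
    acc = res % j
    return res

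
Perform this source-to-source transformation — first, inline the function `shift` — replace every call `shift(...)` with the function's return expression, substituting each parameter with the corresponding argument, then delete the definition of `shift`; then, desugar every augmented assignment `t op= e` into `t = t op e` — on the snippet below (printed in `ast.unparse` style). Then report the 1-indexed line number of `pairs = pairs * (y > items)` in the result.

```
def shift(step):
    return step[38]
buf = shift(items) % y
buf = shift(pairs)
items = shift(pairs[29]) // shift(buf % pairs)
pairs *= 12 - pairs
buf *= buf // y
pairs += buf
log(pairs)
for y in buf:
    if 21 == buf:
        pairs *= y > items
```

Transformed code:
buf = items[38] % y
buf = pairs[38]
items = pairs[29][38] // (buf % pairs)[38]
pairs = pairs * (12 - pairs)
buf = buf * (buf // y)
pairs = pairs + buf
log(pairs)
for y in buf:
    if 21 == buf:
        pairs = pairs * (y > items)

10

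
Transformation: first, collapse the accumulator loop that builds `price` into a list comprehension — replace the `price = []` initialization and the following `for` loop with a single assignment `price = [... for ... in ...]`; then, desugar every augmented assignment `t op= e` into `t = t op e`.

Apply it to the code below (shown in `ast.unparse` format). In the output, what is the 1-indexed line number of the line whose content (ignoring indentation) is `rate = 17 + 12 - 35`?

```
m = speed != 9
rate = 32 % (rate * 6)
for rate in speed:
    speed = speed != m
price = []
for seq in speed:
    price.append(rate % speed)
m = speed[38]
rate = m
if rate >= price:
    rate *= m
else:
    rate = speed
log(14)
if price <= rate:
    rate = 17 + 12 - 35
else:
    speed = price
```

Transformed code:
m = speed != 9
rate = 32 % (rate * 6)
for rate in speed:
    speed = speed != m
price = [rate % speed for seq in speed]
m = speed[38]
rate = m
if rate >= price:
    rate = rate * m
else:
    rate = speed
log(14)
if price <= rate:
    rate = 17 + 12 - 35
else:
    speed = price

14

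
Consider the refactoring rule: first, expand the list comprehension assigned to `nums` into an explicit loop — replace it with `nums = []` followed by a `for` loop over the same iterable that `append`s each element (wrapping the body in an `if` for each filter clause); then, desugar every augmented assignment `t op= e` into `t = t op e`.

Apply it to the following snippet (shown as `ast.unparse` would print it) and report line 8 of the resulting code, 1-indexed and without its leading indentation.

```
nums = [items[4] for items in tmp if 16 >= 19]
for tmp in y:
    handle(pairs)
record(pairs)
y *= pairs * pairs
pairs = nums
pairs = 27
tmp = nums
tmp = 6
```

Transformed code:
nums = []
for items in tmp:
    if 16 >= 19:
        nums.append(items[4])
for tmp in y:
    handle(pairs)
record(pairs)
y = y * (pairs * pairs)
pairs = nums
pairs = 27
tmp = nums
tmp = 6

y = y * (pairs * pairs)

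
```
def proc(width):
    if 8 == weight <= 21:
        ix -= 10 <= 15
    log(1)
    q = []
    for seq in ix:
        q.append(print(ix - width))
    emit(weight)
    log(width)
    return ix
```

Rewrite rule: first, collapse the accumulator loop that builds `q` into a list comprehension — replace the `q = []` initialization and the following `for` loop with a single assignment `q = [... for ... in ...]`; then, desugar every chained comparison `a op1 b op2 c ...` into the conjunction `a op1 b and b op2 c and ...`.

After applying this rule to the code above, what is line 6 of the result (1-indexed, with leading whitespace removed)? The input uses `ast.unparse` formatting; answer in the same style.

emit(weight)

Transformed code:
def proc(width):
    if 8 == weight and weight <= 21:
        ix -= 10 <= 15
    log(1)
    q = [print(ix - width) for seq in ix]
    emit(weight)
    log(width)
    return ix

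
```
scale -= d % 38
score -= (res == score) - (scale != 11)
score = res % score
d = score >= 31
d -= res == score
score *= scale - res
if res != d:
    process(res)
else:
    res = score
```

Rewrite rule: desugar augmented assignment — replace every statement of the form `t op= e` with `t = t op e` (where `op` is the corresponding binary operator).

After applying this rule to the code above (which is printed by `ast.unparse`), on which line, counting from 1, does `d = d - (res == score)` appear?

5

Transformed code:
scale = scale - d % 38
score = score - ((res == score) - (scale != 11))
score = res % score
d = score >= 31
d = d - (res == score)
score = score * (scale - res)
if res != d:
    process(res)
else:
    res = score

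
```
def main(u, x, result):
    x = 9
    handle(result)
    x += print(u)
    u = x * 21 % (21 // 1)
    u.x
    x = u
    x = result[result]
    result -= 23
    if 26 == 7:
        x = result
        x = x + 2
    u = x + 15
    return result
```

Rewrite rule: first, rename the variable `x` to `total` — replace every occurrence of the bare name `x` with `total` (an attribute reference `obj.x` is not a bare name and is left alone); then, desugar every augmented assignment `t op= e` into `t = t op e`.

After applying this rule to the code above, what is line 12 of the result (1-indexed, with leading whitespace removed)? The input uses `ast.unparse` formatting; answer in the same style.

total = total + 2

Transformed code:
def main(u, total, result):
    total = 9
    handle(result)
    total = total + print(u)
    u = total * 21 % (21 // 1)
    u.x
    total = u
    total = result[result]
    result = result - 23
    if 26 == 7:
        total = result
        total = total + 2
    u = total + 15
    return result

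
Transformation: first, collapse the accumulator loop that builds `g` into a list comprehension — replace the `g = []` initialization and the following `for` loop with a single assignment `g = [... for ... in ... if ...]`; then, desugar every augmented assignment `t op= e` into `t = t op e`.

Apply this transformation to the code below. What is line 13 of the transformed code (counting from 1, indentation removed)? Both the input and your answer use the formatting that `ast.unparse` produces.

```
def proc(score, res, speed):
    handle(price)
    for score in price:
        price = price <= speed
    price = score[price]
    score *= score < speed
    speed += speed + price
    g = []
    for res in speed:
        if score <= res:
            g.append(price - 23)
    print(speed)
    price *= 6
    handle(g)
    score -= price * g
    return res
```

Transformed code:
def proc(score, res, speed):
    handle(price)
    for score in price:
        price = price <= speed
    price = score[price]
    score = score * (score < speed)
    speed = speed + (speed + price)
    g = [price - 23 for res in speed if score <= res]
    print(speed)
    price = price * 6
    handle(g)
    score = score - price * g
    return res

return res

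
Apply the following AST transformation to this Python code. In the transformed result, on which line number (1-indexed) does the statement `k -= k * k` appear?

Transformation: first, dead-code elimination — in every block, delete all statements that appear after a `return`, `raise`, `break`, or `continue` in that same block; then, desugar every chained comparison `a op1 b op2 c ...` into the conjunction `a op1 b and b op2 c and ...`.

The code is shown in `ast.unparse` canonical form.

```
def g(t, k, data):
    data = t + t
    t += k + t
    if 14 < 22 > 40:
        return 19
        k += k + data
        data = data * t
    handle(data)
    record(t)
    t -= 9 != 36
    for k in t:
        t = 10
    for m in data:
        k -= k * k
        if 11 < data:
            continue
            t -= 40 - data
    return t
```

12

Transformed code:
def g(t, k, data):
    data = t + t
    t += k + t
    if 14 < 22 and 22 > 40:
        return 19
    handle(data)
    record(t)
    t -= 9 != 36
    for k in t:
        t = 10
    for m in data:
        k -= k * k
        if 11 < data:
            continue
    return t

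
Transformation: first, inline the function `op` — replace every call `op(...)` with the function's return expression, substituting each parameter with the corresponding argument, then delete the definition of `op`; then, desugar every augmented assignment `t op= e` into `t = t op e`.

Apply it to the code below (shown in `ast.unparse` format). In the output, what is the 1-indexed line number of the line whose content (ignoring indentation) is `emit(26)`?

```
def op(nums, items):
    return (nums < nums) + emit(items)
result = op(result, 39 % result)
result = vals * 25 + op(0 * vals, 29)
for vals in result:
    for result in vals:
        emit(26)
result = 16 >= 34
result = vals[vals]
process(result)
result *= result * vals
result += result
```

5

Transformed code:
result = (result < result) + emit(39 % result)
result = vals * 25 + ((0 * vals < 0 * vals) + emit(29))
for vals in result:
    for result in vals:
        emit(26)
result = 16 >= 34
result = vals[vals]
process(result)
result = result * (result * vals)
result = result + result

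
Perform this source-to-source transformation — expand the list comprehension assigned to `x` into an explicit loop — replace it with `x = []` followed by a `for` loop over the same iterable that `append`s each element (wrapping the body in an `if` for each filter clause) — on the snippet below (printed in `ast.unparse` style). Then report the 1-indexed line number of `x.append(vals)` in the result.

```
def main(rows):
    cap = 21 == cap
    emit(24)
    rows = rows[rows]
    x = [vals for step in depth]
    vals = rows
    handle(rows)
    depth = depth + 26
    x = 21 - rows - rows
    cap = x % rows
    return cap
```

Transformed code:
def main(rows):
    cap = 21 == cap
    emit(24)
    rows = rows[rows]
    x = []
    for step in depth:
        x.append(vals)
    vals = rows
    handle(rows)
    depth = depth + 26
    x = 21 - rows - rows
    cap = x % rows
    return cap

7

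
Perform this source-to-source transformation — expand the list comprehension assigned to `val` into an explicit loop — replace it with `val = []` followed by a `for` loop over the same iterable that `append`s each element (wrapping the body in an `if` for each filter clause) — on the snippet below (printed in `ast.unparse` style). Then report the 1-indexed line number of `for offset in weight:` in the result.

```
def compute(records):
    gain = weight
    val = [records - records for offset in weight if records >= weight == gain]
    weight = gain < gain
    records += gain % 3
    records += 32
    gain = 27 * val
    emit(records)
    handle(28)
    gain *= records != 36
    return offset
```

4

Transformed code:
def compute(records):
    gain = weight
    val = []
    for offset in weight:
        if records >= weight == gain:
            val.append(records - records)
    weight = gain < gain
    records += gain % 3
    records += 32
    gain = 27 * val
    emit(records)
    handle(28)
    gain *= records != 36
    return offset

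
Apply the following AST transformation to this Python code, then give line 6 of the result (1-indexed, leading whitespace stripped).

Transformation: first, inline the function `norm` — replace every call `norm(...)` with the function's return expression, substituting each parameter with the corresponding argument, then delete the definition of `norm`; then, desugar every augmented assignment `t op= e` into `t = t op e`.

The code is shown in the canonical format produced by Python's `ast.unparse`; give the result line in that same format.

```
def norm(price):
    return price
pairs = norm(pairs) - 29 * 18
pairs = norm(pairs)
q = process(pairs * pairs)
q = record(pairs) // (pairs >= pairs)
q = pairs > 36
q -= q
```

Transformed code:
pairs = pairs - 29 * 18
pairs = pairs
q = process(pairs * pairs)
q = record(pairs) // (pairs >= pairs)
q = pairs > 36
q = q - q

q = q - q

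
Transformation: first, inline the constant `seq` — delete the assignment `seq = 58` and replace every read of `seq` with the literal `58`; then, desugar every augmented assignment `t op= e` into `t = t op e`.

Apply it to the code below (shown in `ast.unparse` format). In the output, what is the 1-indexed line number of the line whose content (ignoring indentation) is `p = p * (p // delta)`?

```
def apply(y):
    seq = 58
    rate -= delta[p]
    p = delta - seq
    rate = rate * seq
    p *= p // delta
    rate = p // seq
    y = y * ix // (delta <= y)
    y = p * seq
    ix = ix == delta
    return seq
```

5

Transformed code:
def apply(y):
    rate = rate - delta[p]
    p = delta - 58
    rate = rate * 58
    p = p * (p // delta)
    rate = p // 58
    y = y * ix // (delta <= y)
    y = p * 58
    ix = ix == delta
    return 58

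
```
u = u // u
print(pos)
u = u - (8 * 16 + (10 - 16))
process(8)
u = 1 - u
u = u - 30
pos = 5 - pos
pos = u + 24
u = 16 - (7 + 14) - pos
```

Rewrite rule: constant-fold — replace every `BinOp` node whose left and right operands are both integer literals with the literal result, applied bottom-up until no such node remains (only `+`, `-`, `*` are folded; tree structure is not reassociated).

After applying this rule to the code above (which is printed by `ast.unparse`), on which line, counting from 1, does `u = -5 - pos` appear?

9

Transformed code:
u = u // u
print(pos)
u = u - 122
process(8)
u = 1 - u
u = u - 30
pos = 5 - pos
pos = u + 24
u = -5 - pos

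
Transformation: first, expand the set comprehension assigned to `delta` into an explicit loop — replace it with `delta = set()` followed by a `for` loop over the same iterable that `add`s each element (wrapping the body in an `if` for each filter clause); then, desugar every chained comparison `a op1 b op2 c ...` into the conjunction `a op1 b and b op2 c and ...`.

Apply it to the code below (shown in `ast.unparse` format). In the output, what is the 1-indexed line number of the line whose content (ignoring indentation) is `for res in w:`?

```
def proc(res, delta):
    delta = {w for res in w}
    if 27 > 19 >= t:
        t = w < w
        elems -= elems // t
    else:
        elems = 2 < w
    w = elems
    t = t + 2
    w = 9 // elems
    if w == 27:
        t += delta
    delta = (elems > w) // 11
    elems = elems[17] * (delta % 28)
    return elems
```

Transformed code:
def proc(res, delta):
    delta = set()
    for res in w:
        delta.add(w)
    if 27 > 19 and 19 >= t:
        t = w < w
        elems -= elems // t
    else:
        elems = 2 < w
    w = elems
    t = t + 2
    w = 9 // elems
    if w == 27:
        t += delta
    delta = (elems > w) // 11
    elems = elems[17] * (delta % 28)
    return elems

3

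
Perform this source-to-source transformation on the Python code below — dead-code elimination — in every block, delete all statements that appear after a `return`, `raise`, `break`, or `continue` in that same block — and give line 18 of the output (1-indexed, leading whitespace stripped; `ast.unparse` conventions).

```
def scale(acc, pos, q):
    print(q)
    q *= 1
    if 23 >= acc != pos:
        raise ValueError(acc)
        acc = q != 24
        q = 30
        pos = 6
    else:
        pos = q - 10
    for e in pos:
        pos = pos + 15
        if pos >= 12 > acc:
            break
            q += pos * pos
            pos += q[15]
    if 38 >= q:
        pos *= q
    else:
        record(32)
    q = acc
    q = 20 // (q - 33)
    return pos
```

return pos

Transformed code:
def scale(acc, pos, q):
    print(q)
    q *= 1
    if 23 >= acc != pos:
        raise ValueError(acc)
    else:
        pos = q - 10
    for e in pos:
        pos = pos + 15
        if pos >= 12 > acc:
            break
    if 38 >= q:
        pos *= q
    else:
        record(32)
    q = acc
    q = 20 // (q - 33)
    return pos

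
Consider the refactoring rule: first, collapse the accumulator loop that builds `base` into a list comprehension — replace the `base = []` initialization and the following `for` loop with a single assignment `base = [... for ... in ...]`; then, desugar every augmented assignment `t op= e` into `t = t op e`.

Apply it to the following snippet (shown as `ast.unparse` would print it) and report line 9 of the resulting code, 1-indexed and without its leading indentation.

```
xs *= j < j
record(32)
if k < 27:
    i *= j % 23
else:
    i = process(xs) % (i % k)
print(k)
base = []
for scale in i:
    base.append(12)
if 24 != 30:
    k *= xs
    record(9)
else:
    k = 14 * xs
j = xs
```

if 24 != 30:

Transformed code:
xs = xs * (j < j)
record(32)
if k < 27:
    i = i * (j % 23)
else:
    i = process(xs) % (i % k)
print(k)
base = [12 for scale in i]
if 24 != 30:
    k = k * xs
    record(9)
else:
    k = 14 * xs
j = xs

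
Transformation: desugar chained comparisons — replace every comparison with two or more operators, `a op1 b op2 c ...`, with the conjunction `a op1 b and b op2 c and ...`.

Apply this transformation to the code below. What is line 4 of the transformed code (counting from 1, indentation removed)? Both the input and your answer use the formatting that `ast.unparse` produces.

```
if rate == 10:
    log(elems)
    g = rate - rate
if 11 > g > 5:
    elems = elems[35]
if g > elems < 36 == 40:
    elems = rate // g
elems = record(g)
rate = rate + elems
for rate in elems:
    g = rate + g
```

if 11 > g and g > 5:

Transformed code:
if rate == 10:
    log(elems)
    g = rate - rate
if 11 > g and g > 5:
    elems = elems[35]
if g > elems and elems < 36 and (36 == 40):
    elems = rate // g
elems = record(g)
rate = rate + elems
for rate in elems:
    g = rate + g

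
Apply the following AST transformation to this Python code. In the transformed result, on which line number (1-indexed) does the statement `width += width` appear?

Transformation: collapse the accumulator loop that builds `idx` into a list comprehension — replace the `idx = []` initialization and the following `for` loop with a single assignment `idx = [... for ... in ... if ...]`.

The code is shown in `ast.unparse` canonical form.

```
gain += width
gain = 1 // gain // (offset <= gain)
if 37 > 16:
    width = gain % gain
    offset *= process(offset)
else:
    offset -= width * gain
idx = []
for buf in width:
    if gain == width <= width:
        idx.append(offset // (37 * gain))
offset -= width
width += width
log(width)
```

10

Transformed code:
gain += width
gain = 1 // gain // (offset <= gain)
if 37 > 16:
    width = gain % gain
    offset *= process(offset)
else:
    offset -= width * gain
idx = [offset // (37 * gain) for buf in width if gain == width <= width]
offset -= width
width += width
log(width)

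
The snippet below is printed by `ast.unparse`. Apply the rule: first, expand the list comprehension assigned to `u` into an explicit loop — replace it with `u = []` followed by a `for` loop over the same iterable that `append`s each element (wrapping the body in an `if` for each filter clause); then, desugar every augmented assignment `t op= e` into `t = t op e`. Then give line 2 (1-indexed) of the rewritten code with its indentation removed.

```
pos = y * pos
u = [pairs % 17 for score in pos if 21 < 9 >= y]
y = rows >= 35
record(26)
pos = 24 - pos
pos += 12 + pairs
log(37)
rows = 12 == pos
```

Transformed code:
pos = y * pos
u = []
for score in pos:
    if 21 < 9 >= y:
        u.append(pairs % 17)
y = rows >= 35
record(26)
pos = 24 - pos
pos = pos + (12 + pairs)
log(37)
rows = 12 == pos

u = []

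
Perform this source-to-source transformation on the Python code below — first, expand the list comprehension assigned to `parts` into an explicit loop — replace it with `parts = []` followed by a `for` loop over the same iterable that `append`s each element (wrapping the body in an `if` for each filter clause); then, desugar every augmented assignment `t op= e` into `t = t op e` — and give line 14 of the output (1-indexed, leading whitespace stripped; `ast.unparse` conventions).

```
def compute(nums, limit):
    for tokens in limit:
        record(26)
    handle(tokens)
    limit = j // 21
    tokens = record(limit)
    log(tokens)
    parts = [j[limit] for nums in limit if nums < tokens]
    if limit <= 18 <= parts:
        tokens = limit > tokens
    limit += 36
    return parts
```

limit = limit + 36

Transformed code:
def compute(nums, limit):
    for tokens in limit:
        record(26)
    handle(tokens)
    limit = j // 21
    tokens = record(limit)
    log(tokens)
    parts = []
    for nums in limit:
        if nums < tokens:
            parts.append(j[limit])
    if limit <= 18 <= parts:
        tokens = limit > tokens
    limit = limit + 36
    return parts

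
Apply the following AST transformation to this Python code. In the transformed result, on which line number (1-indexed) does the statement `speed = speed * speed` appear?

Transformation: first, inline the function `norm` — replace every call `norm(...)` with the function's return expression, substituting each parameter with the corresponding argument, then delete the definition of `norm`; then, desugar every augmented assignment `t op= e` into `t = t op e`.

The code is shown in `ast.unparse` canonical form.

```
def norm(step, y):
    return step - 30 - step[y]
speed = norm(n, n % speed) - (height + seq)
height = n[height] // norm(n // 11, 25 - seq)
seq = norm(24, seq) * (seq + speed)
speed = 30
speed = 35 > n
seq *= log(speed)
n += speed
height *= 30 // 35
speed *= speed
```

Transformed code:
speed = n - 30 - n[n % speed] - (height + seq)
height = n[height] // (n // 11 - 30 - (n // 11)[25 - seq])
seq = (24 - 30 - 24[seq]) * (seq + speed)
speed = 30
speed = 35 > n
seq = seq * log(speed)
n = n + speed
height = height * (30 // 35)
speed = speed * speed

9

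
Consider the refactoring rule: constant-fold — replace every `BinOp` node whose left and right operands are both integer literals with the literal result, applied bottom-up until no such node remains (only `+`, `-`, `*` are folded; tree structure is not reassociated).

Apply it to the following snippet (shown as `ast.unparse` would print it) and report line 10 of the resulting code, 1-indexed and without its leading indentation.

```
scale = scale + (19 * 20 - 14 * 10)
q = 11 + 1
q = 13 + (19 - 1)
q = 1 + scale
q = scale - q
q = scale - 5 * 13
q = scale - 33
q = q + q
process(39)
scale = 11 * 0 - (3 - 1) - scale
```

scale = -2 - scale

Transformed code:
scale = scale + 240
q = 12
q = 31
q = 1 + scale
q = scale - q
q = scale - 65
q = scale - 33
q = q + q
process(39)
scale = -2 - scale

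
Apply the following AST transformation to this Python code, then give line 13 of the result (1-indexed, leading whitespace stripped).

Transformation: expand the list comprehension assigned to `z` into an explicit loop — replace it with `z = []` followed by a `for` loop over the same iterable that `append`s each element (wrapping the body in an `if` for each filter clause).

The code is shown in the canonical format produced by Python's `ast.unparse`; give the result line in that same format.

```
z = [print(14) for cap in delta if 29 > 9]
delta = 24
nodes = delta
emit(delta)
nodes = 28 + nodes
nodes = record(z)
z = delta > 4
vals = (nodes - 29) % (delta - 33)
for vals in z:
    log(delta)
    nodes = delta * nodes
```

Transformed code:
z = []
for cap in delta:
    if 29 > 9:
        z.append(print(14))
delta = 24
nodes = delta
emit(delta)
nodes = 28 + nodes
nodes = record(z)
z = delta > 4
vals = (nodes - 29) % (delta - 33)
for vals in z:
    log(delta)
    nodes = delta * nodes

log(delta)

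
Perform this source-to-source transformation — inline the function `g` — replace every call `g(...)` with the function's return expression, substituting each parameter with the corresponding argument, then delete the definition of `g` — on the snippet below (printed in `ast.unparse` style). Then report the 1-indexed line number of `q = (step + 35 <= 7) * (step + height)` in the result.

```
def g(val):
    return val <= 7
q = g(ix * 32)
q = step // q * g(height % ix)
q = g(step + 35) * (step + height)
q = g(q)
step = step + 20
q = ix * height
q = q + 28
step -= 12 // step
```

Transformed code:
q = ix * 32 <= 7
q = step // q * (height % ix <= 7)
q = (step + 35 <= 7) * (step + height)
q = q <= 7
step = step + 20
q = ix * height
q = q + 28
step -= 12 // step

3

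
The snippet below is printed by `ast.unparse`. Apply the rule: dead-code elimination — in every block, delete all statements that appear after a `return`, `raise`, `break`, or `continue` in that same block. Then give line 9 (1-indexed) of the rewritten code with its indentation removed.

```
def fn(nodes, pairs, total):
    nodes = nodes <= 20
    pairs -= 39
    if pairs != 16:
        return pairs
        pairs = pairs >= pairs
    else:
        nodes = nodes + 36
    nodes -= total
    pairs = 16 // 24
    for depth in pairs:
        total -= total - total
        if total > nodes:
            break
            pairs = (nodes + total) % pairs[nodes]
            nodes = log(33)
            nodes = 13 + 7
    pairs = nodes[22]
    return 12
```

Transformed code:
def fn(nodes, pairs, total):
    nodes = nodes <= 20
    pairs -= 39
    if pairs != 16:
        return pairs
    else:
        nodes = nodes + 36
    nodes -= total
    pairs = 16 // 24
    for depth in pairs:
        total -= total - total
        if total > nodes:
            break
    pairs = nodes[22]
    return 12

pairs = 16 // 24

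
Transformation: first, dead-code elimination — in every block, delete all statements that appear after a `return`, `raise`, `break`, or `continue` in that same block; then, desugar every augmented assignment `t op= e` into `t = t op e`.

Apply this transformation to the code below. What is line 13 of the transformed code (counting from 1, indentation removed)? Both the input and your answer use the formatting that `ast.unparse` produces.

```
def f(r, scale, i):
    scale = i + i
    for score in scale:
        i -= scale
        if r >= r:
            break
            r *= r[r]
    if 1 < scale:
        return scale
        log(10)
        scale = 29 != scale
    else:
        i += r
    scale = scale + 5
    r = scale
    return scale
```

Transformed code:
def f(r, scale, i):
    scale = i + i
    for score in scale:
        i = i - scale
        if r >= r:
            break
    if 1 < scale:
        return scale
    else:
        i = i + r
    scale = scale + 5
    r = scale
    return scale

return scale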